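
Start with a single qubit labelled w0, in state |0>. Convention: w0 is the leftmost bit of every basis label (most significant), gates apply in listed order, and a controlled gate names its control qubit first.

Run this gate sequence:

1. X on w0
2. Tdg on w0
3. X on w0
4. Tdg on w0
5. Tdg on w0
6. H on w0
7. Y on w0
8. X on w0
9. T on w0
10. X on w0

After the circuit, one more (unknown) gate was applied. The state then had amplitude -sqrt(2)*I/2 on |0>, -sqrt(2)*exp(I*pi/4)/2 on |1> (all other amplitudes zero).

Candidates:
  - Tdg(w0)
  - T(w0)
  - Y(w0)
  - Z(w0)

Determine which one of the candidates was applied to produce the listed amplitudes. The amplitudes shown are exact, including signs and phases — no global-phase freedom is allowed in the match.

The unique candidate consistent with the amplitudes is Z(w0).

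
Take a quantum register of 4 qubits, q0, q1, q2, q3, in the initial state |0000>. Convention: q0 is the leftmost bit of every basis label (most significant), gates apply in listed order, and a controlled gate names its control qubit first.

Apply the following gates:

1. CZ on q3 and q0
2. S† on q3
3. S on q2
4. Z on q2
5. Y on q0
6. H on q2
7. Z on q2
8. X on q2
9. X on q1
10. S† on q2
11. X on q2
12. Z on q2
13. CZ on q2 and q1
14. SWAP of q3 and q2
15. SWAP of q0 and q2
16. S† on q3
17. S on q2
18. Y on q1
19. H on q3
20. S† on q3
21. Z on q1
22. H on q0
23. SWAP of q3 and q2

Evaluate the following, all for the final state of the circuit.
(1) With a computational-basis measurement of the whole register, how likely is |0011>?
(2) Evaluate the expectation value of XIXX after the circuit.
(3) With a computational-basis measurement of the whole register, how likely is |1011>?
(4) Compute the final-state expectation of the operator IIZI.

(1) Outcome |0011> occurs with probability 1/2.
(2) The observable XIXX averages to 0.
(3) A full measurement returns |1011> with probability 1/2.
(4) In the final state, IIZI has expectation -1.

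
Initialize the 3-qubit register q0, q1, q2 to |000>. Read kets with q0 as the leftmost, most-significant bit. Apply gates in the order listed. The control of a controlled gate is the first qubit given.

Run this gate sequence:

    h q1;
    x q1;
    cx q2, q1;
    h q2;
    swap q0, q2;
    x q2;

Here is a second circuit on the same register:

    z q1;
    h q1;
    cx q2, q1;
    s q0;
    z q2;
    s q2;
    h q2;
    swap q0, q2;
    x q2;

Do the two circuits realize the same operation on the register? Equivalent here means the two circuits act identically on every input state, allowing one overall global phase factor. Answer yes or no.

No, they are not equivalent — no single phase factor reconciles the two unitaries.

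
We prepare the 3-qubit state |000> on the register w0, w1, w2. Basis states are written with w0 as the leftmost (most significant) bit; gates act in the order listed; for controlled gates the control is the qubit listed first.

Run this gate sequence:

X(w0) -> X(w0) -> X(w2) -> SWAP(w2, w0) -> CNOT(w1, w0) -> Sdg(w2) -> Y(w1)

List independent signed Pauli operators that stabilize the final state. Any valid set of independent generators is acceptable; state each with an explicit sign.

The stabilizer group can be generated by -ZII, -IZI, +IIZ, among other valid generating sets. Key observation: the block from step 1 through step 2 cancels to the identity and can be dropped.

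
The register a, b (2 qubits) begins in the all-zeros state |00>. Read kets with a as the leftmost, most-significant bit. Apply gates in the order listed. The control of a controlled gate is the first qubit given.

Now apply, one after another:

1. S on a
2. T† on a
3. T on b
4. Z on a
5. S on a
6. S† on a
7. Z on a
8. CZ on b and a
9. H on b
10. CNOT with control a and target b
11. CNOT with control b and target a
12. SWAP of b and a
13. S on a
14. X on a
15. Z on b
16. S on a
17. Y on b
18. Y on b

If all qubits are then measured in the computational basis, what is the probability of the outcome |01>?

The probability of measuring |01> is 1/2. Key observation: steps 4-7 multiply out to the identity, so the circuit reduces to the remaining gates.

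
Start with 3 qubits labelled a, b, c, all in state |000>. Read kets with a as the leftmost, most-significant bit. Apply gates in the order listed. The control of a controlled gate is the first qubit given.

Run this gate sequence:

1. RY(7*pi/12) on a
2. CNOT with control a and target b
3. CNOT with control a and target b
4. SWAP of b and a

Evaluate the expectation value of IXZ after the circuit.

The observable IXZ averages to sqrt(2)/4 + sqrt(6)/4. Key observation: gates 2-3 undo each other exactly, leaving only the rest of the circuit to track.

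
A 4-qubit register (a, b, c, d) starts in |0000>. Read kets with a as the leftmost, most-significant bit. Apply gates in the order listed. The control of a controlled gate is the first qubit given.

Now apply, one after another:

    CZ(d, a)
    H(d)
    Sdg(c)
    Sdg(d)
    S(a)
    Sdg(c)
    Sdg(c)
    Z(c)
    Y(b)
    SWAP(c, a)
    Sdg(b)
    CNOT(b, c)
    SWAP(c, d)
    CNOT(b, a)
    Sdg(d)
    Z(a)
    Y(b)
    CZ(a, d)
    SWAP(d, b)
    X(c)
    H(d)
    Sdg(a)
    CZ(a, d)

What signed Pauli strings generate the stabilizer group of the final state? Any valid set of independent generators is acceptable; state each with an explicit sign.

One valid set of independent stabilizer generators is +IIYI, -IIIX, -ZIII, -IZII (any independent generating set of the same group is equally correct).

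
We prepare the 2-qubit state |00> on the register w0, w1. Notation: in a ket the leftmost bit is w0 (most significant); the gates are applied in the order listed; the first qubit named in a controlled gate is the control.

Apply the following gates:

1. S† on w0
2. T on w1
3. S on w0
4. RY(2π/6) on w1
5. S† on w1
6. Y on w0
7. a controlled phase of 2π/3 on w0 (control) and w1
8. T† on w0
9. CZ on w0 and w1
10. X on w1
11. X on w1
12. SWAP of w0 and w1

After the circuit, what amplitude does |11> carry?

The amplitude on |11> is -exp(5*I*pi/12)/2.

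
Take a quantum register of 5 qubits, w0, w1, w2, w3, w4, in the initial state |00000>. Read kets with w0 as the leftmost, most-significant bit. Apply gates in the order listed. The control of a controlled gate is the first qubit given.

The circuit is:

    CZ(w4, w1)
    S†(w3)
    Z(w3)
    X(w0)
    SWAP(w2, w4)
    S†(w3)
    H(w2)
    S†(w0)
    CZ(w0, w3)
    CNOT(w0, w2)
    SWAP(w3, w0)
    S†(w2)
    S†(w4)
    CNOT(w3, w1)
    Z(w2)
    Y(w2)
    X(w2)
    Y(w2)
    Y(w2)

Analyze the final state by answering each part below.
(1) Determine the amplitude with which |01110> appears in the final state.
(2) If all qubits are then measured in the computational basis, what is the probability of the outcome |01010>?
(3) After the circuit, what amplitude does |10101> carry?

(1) |01110> carries amplitude -sqrt(2)*I/2 in the final state.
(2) Outcome |01010> occurs with probability 1/2.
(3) |10101> carries amplitude 0 in the final state.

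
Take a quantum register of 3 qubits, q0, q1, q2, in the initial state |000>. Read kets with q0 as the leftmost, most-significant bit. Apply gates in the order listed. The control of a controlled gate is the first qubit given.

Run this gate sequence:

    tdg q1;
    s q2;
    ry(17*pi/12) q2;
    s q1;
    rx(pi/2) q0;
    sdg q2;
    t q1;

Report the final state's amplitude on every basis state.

After the circuit, the state carries amplitude -sqrt(6*sqrt(2) + 12)/8 + sqrt(4 - 2*sqrt(2))/8 on |000>, -I*sqrt(2*sqrt(2) + 4)/8 - I*sqrt(12 - 6*sqrt(2))/8 on |001>, 0 on |010>, 0 on |011>, -I*sqrt(4 - 2*sqrt(2))/8 + I*sqrt(6*sqrt(2) + 12)/8 on |100>, -sqrt(2*sqrt(2) + 4)/8 - sqrt(12 - 6*sqrt(2))/8 on |101>, 0 on |110>, 0 on |111>.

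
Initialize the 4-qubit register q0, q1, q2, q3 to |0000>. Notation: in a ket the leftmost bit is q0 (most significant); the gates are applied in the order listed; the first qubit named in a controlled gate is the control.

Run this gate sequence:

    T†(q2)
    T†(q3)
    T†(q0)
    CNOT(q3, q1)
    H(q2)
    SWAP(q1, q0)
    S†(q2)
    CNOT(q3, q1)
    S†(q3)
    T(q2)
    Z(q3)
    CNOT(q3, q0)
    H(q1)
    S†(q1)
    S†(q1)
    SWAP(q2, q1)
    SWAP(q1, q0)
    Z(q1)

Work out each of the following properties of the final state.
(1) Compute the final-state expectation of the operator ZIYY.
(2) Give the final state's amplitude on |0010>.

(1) The expectation value of ZIYY is 0.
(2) |0010> carries amplitude -1/2 in the final state.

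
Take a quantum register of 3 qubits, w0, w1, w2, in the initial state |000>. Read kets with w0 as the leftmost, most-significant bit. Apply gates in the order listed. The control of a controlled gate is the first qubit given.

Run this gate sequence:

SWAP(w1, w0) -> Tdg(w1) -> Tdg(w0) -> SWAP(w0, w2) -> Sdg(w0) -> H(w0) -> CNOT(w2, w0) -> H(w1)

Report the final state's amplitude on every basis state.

The final amplitudes are 1/2 on |000>, 0 on |001>, 1/2 on |010>, 0 on |011>, 1/2 on |100>, 0 on |101>, 1/2 on |110>, 0 on |111>.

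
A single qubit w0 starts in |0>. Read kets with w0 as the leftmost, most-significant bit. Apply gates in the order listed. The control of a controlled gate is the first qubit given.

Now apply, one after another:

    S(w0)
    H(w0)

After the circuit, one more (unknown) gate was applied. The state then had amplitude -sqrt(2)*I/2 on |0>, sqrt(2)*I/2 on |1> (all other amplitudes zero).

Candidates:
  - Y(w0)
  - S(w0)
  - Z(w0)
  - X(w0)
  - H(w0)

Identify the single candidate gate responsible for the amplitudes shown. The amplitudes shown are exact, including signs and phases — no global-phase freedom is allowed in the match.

The applied gate was Y(w0).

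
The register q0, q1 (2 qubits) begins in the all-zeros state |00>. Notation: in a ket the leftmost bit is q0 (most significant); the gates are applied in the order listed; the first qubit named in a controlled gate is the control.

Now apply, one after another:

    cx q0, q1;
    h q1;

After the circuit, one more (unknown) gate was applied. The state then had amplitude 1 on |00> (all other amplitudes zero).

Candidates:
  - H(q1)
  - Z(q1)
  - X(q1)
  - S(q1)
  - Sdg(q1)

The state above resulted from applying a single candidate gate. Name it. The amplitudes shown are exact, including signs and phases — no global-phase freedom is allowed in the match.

It was H(q1) that produced the state shown.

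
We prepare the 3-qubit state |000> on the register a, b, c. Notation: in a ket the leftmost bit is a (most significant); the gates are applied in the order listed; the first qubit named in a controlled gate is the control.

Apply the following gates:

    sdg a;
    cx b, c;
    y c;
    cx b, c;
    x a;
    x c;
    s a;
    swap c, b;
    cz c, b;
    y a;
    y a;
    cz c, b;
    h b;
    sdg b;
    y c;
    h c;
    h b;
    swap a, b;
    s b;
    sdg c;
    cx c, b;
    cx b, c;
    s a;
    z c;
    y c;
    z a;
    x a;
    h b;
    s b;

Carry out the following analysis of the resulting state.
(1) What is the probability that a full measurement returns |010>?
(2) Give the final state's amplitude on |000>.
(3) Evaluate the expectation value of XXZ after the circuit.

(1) Outcome |010> occurs with probability 1/4. Key observation: gates 9-12 undo each other exactly, leaving only the rest of the circuit to track.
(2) The amplitude on |000> is I/2.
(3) In the final state, XXZ has expectation -1.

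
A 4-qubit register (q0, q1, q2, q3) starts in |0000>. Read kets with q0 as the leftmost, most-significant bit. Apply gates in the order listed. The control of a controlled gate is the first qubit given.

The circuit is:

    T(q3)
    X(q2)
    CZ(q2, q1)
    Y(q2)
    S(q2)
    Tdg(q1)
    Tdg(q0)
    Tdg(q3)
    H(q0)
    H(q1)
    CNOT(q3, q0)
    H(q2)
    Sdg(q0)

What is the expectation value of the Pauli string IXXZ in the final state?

The observable IXXZ averages to 1.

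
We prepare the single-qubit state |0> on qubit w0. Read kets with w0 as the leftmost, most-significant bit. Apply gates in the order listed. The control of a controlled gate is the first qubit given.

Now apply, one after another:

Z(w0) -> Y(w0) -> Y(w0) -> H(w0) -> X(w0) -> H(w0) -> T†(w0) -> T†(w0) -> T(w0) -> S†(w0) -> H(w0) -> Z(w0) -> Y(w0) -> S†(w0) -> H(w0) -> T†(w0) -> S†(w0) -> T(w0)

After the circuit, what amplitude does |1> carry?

The final state's coefficient on |1> equals 1/2 + I/2.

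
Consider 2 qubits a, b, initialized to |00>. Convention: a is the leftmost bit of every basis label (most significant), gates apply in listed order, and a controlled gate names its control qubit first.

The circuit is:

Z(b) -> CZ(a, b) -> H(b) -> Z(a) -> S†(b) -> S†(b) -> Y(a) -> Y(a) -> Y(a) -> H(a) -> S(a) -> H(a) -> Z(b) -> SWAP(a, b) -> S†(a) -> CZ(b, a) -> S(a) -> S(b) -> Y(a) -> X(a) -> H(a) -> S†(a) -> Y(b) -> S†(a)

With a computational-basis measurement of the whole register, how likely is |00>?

Outcome |00> occurs with probability 1/2.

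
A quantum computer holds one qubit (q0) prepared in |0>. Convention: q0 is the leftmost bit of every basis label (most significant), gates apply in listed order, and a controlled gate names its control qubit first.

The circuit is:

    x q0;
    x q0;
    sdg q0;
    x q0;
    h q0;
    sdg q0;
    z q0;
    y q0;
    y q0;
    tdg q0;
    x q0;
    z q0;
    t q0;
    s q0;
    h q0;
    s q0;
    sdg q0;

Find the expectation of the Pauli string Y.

The expectation value of Y is -1.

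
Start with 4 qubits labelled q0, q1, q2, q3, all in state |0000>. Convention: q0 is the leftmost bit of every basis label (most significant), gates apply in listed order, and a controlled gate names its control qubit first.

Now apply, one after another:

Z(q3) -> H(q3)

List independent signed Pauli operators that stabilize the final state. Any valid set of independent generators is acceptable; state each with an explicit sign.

The final state is stabilized by the group generated by +IIIX, +ZIII, +IZII, +IIZI; other independent generating sets are equally valid.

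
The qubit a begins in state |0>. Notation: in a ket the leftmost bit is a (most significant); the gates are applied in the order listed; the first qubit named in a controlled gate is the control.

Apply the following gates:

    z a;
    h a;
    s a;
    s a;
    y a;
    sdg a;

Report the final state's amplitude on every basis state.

The final amplitudes are sqrt(2)*I/2 on |0>, sqrt(2)/2 on |1>.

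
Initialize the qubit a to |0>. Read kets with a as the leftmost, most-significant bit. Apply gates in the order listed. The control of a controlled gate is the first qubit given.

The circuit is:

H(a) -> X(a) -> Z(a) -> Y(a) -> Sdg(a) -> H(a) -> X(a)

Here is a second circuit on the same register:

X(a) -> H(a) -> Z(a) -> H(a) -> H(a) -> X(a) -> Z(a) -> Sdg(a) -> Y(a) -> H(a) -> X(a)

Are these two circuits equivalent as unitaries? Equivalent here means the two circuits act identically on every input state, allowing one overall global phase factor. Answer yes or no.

No, they are not equivalent — no single phase factor reconciles the two unitaries.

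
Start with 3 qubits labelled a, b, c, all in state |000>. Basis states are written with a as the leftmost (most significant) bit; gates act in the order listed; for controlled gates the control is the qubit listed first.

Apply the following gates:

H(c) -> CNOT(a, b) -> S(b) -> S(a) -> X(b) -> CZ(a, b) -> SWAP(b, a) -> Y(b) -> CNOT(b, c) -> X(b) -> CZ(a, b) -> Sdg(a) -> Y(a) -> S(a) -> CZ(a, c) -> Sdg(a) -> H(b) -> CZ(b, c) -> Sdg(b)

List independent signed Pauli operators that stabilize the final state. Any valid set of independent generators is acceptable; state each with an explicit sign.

The stabilizer group can be generated by -IYZ, +IZX, +ZII, among other valid generating sets.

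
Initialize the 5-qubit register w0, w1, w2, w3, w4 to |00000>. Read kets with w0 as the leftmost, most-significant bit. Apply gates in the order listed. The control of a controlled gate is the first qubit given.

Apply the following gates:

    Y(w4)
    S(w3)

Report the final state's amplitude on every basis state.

After the circuit, the state carries amplitude I on |00001>, and 0 on every other basis state.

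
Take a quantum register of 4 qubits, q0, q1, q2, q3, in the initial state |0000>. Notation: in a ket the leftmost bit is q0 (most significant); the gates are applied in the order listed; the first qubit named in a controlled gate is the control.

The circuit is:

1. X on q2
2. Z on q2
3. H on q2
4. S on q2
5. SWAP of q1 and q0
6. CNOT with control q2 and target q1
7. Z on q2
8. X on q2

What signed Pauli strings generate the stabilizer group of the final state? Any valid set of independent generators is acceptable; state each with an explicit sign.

One valid set of independent stabilizer generators is -IXYI, +ZIII, -IZZI, +IIIZ (any independent generating set of the same group is equally correct).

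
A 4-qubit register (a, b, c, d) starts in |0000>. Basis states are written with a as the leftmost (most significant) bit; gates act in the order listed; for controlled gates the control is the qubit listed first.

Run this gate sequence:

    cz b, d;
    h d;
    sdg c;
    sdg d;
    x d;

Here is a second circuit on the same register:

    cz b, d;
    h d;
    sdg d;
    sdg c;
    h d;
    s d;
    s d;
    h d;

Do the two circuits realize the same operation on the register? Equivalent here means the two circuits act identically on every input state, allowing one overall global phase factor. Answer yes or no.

Yes, they are equivalent — the unitaries differ by at most a global phase.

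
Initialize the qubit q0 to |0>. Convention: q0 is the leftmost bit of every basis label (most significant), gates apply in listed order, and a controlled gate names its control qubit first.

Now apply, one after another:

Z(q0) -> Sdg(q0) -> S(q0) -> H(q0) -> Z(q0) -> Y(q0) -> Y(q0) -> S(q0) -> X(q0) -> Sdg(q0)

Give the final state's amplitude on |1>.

The amplitude on |1> is -sqrt(2)*I/2.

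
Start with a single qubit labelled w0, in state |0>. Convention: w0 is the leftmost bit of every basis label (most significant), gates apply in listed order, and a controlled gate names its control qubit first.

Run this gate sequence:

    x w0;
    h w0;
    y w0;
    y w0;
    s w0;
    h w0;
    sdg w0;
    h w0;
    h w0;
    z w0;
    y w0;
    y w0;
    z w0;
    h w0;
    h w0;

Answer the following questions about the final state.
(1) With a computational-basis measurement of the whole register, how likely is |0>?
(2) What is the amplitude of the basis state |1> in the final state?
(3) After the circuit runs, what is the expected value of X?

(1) Outcome |0> occurs with probability 1/2. Key observation: the block from step 9 through step 14 cancels to the identity and can be dropped.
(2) The final state's coefficient on |1> equals 1/2 - I/2.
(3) In the final state, X has expectation 1.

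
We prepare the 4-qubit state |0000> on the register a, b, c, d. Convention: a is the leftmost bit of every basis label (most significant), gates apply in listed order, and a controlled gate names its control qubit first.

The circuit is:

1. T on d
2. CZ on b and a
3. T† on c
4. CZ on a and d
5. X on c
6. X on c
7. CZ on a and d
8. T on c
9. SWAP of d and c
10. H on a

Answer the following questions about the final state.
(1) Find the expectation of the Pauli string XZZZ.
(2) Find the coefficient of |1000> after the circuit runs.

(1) The expectation value of XZZZ is 1.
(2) The final state's coefficient on |1000> equals sqrt(2)/2.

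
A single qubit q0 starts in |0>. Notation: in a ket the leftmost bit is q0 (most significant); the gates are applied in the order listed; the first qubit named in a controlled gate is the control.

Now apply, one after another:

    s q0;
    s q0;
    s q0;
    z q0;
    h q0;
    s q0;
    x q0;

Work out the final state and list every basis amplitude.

After the circuit, the state carries amplitude sqrt(2)*I/2 on |0>, sqrt(2)/2 on |1>.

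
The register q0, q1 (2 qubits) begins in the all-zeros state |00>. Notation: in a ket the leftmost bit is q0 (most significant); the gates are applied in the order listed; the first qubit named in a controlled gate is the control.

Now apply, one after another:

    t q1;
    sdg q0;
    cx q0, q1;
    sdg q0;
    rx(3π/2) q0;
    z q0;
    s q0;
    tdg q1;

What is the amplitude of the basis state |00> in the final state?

|00> carries amplitude -sqrt(2)/2 in the final state.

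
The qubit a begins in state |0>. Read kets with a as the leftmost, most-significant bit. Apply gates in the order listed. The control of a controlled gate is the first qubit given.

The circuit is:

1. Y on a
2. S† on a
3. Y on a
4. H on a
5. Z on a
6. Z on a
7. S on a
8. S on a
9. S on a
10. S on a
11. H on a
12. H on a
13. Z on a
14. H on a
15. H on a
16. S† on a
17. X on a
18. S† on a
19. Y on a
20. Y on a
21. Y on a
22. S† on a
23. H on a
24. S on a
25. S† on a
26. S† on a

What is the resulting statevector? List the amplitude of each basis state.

The final amplitudes are 1/2 + I/2 on |0>, 1/2 + I/2 on |1>. Key observation: steps 7-10 multiply out to the identity, so the circuit reduces to the remaining gates.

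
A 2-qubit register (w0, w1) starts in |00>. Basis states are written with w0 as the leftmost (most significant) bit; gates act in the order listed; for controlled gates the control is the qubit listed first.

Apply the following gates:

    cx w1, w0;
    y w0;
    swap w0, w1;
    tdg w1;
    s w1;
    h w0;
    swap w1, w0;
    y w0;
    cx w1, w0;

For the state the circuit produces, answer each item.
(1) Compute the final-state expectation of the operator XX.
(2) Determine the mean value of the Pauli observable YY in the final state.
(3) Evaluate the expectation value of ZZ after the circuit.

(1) In the final state, XX has expectation 1.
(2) The expectation value of YY is -1.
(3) In the final state, ZZ has expectation 1.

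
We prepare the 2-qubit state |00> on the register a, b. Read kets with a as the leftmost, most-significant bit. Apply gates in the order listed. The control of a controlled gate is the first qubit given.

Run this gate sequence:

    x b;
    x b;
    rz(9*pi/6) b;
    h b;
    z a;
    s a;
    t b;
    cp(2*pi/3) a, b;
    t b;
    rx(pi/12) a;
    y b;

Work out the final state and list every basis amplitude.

The final amplitudes are (-sqrt(6*sqrt(2) + 12)/8 - sqrt(4 - 2*sqrt(2))/8)*exp(I*pi/4) on |00>, (-sqrt(6*sqrt(2) + 12)/8 - sqrt(4 - 2*sqrt(2))/8)*exp(3*I*pi/4) on |01>, (-sqrt(12 - 6*sqrt(2))/8 + sqrt(2*sqrt(2) + 4)/8)*exp(3*I*pi/4) on |10>, (-sqrt(2*sqrt(2) + 4)/8 + sqrt(12 - 6*sqrt(2))/8)*exp(I*pi/4) on |11>.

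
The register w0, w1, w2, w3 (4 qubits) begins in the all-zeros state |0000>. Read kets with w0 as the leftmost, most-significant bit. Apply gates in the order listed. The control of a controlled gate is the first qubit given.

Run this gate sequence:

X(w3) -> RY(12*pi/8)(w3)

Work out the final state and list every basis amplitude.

The resulting statevector has amplitude -sqrt(2)/2 on |0000>, -sqrt(2)/2 on |0001>, and 0 on every other basis state.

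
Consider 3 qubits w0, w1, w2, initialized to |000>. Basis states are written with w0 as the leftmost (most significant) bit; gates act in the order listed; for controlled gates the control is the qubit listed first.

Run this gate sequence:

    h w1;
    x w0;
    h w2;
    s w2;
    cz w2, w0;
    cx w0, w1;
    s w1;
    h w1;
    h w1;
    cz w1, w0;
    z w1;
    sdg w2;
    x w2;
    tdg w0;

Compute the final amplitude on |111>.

The final state's coefficient on |111> equals exp(I*pi/4)/2.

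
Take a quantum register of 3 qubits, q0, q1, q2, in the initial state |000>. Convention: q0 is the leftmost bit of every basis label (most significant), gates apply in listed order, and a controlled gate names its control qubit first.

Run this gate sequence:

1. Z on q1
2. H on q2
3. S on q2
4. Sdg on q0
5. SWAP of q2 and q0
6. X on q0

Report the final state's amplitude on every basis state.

After the circuit, the state carries amplitude sqrt(2)*I/2 on |000>, sqrt(2)/2 on |100>, and 0 on every other basis state.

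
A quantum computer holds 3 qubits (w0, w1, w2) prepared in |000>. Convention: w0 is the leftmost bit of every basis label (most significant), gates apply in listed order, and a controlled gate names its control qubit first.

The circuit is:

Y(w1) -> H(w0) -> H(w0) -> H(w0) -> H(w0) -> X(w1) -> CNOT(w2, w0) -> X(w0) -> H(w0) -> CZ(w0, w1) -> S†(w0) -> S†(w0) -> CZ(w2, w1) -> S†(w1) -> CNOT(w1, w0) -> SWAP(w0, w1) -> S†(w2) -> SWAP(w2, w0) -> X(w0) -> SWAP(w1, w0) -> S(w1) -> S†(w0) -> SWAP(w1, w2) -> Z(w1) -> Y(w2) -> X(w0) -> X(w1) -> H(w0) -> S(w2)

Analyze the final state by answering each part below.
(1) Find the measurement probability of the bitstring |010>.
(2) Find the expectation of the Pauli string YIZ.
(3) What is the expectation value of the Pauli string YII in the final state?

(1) A full measurement returns |010> with probability 1/2.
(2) The observable YIZ averages to -1.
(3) The observable YII averages to -1.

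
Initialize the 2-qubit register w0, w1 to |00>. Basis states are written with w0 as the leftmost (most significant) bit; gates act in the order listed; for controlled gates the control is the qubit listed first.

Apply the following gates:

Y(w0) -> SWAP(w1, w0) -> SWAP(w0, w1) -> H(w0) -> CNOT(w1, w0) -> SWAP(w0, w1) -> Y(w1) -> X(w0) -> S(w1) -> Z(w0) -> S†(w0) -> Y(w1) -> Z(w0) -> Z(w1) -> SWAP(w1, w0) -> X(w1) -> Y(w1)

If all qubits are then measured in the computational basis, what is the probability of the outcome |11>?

The probability of measuring |11> is 1/2.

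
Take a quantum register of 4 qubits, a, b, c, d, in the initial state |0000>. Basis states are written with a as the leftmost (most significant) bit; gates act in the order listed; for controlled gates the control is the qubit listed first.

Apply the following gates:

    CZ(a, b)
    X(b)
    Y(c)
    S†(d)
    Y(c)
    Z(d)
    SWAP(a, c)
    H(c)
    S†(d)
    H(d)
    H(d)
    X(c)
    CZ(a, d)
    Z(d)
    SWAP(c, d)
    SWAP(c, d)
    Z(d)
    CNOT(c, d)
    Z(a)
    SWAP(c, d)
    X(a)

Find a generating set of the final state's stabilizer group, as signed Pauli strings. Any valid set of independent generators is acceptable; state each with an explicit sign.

The stabilizer group can be generated by +IIXX, -ZIII, -IZII, +IIZZ, among other valid generating sets. Key observation: steps 14-17 multiply out to the identity, so the circuit reduces to the remaining gates.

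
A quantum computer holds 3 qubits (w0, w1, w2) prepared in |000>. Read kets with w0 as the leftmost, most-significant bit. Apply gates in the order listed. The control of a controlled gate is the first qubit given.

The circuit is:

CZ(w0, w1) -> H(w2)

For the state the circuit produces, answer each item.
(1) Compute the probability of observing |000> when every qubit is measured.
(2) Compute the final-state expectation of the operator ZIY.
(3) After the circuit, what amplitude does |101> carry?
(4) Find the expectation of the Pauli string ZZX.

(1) Outcome |000> occurs with probability 1/2.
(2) The expectation value of ZIY is 0.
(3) The amplitude on |101> is 0.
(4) The observable ZZX averages to 1.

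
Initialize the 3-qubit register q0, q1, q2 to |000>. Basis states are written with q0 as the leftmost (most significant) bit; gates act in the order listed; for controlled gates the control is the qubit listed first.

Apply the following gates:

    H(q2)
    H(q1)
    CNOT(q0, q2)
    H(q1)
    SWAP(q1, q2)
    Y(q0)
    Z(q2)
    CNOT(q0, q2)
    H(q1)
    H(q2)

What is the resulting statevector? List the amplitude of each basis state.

After the circuit, the state carries amplitude sqrt(2)*I/2 on |100>, -sqrt(2)*I/2 on |101>, and 0 on every other basis state.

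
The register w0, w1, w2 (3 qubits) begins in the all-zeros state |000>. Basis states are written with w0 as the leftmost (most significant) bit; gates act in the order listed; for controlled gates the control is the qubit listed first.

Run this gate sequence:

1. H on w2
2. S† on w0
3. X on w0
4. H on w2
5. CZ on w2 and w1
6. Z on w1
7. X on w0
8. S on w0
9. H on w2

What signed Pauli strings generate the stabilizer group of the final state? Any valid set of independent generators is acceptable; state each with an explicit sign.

One valid set of independent stabilizer generators is +IIX, +ZII, +IZI (any independent generating set of the same group is equally correct).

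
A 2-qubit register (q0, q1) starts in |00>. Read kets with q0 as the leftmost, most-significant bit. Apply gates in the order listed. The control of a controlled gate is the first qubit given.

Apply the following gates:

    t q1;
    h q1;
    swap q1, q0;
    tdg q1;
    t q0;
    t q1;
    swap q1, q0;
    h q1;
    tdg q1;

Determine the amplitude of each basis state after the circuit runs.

The final amplitudes are 1/2 + exp(I*pi/4)/2 on |00>, -1/2 - exp(3*I*pi/4)/2 on |01>, 0 on |10>, 0 on |11>.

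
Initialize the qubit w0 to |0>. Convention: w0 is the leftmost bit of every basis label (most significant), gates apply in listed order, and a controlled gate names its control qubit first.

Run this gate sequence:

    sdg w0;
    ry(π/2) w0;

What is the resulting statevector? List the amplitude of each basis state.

The final amplitudes are sqrt(2)/2 on |0>, sqrt(2)/2 on |1>.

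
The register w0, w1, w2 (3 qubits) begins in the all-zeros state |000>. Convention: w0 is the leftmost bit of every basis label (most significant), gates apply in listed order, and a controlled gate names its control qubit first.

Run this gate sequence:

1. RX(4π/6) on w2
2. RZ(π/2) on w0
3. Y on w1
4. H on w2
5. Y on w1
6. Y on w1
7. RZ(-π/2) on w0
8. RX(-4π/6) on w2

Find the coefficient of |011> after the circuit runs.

The final state's coefficient on |011> equals -sqrt(6)/4 + sqrt(2)*I/2.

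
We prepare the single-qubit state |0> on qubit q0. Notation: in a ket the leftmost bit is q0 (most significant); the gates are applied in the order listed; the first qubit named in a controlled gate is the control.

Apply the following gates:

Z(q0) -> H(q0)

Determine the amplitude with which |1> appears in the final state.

|1> carries amplitude sqrt(2)/2 in the final state.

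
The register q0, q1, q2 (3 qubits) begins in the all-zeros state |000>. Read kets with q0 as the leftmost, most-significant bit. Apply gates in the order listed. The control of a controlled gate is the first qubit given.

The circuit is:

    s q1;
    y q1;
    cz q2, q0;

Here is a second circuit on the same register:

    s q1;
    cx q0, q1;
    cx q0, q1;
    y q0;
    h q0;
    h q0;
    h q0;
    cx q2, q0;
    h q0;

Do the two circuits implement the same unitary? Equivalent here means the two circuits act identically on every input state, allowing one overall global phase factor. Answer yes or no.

No: there is an input state on which the two circuits produce genuinely different outputs (not merely differing by a phase).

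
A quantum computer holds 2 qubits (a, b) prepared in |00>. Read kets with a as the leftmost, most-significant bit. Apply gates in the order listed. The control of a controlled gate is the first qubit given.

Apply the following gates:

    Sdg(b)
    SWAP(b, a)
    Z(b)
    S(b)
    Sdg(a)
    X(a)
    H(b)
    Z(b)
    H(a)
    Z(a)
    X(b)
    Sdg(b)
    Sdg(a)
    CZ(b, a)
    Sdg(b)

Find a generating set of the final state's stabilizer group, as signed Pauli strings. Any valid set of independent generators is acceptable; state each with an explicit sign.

One valid set of independent stabilizer generators is -YZ, +ZX (any independent generating set of the same group is equally correct).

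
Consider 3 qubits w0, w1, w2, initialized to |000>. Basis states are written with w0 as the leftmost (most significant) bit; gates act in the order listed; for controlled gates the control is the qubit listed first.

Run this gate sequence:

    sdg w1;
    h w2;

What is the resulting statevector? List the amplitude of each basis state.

After the circuit, the state carries amplitude sqrt(2)/2 on |000>, sqrt(2)/2 on |001>, and 0 on every other basis state.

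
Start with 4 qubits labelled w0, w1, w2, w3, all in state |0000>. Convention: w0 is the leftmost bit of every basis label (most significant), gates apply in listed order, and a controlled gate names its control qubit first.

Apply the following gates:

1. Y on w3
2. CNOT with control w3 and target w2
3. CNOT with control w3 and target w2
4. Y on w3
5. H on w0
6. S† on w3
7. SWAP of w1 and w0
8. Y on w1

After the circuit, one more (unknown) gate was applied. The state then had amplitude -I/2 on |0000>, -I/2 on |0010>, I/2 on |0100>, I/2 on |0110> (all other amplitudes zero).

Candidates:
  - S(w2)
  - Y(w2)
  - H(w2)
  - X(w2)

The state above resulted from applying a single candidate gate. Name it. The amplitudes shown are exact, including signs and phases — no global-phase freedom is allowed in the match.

The applied gate was H(w2).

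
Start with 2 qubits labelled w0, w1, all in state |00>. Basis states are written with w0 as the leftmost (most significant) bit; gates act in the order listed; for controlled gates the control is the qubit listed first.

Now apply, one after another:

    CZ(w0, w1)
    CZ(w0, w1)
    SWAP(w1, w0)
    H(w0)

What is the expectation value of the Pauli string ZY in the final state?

The expectation value of ZY is 0. Key observation: the block from step 1 through step 2 cancels to the identity and can be dropped.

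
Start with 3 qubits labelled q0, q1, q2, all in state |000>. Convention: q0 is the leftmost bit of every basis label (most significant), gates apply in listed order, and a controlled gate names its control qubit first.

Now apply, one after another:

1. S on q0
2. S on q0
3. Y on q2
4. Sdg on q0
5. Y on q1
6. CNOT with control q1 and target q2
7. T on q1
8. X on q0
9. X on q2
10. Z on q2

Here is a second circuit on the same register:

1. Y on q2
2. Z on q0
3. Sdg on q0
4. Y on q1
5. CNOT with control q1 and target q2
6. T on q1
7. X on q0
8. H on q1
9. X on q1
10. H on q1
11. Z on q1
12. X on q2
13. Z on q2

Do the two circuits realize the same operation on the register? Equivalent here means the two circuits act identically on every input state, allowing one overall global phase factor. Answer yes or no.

Yes: on every input state the two circuits agree up to one overall phase factor.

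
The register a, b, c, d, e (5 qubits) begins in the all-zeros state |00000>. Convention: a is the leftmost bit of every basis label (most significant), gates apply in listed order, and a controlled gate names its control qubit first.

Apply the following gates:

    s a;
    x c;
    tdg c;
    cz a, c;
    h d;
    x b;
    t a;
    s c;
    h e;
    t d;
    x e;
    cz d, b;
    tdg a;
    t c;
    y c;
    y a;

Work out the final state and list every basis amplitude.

The resulting statevector has amplitude I/2 on |11000>, I/2 on |11001>, -exp(3*I*pi/4)/2 on |11010>, -exp(3*I*pi/4)/2 on |11011>, and 0 on every other basis state.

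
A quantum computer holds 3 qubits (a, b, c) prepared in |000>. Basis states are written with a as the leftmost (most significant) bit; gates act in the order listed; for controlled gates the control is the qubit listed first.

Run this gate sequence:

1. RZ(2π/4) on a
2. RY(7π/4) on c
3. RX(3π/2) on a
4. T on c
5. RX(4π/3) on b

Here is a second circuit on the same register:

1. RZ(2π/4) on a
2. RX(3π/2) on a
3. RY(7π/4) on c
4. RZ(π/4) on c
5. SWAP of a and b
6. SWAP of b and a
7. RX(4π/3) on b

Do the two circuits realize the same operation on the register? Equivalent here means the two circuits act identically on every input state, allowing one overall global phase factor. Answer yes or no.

Yes, they are equivalent — the unitaries differ by at most a global phase.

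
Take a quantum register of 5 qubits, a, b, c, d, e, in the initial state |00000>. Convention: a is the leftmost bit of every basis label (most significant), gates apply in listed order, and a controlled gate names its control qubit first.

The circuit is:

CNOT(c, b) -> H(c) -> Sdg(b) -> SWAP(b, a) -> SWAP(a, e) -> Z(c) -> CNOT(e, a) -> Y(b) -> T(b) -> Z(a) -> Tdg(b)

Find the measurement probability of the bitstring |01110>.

Outcome |01110> occurs with probability 0.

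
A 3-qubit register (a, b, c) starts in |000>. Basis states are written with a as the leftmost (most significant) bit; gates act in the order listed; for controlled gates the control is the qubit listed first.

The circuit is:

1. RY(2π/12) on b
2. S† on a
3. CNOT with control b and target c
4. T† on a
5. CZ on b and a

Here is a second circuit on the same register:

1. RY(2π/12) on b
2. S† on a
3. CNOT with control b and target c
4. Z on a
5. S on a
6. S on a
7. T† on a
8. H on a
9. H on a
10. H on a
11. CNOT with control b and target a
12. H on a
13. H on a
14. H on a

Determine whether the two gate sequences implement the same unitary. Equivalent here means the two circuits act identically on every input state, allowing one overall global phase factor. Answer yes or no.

Yes, they are equivalent — the unitaries differ by at most a global phase.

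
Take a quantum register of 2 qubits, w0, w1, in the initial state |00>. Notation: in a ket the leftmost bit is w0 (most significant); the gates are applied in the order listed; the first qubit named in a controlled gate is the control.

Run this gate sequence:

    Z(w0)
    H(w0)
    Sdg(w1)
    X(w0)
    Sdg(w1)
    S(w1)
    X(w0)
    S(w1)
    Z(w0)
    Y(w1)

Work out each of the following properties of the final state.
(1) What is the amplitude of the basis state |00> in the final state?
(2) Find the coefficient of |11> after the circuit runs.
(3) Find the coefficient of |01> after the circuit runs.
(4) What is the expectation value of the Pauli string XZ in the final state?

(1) |00> carries amplitude 0 in the final state.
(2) The amplitude on |11> is -sqrt(2)*I/2.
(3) |01> carries amplitude sqrt(2)*I/2 in the final state.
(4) The expectation value of XZ is 1.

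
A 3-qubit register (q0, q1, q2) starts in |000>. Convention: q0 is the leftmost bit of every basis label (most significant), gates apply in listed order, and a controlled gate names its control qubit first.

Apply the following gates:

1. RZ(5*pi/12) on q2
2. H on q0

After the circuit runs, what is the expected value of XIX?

In the final state, XIX has expectation 0.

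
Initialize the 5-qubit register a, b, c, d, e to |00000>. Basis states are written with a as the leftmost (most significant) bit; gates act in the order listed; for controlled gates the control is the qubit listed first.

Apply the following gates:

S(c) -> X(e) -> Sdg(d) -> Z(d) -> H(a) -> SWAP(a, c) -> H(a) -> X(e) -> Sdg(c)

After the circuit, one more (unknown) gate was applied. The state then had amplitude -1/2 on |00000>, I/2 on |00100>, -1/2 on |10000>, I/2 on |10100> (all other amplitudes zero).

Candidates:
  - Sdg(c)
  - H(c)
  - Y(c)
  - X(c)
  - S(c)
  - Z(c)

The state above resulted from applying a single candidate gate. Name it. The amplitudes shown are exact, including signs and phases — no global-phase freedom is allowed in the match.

The unique candidate consistent with the amplitudes is Y(c).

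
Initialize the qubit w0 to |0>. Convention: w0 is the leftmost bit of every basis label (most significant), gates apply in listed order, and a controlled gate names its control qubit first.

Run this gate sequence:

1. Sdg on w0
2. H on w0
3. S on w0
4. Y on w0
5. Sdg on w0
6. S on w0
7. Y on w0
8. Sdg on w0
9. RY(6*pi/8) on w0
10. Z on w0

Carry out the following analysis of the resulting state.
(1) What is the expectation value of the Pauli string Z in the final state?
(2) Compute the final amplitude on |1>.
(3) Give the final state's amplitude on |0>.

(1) The expectation value of Z is -sqrt(2)/2. Key observation: steps 3-8 multiply out to the identity, so the circuit reduces to the remaining gates.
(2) The amplitude on |1> is sqrt(2)*(-sqrt(sqrt(2) + 2) - sqrt(2 - sqrt(2)))/4.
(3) The final state's coefficient on |0> equals sqrt(2)*(-sqrt(sqrt(2) + 2) + sqrt(2 - sqrt(2)))/4.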